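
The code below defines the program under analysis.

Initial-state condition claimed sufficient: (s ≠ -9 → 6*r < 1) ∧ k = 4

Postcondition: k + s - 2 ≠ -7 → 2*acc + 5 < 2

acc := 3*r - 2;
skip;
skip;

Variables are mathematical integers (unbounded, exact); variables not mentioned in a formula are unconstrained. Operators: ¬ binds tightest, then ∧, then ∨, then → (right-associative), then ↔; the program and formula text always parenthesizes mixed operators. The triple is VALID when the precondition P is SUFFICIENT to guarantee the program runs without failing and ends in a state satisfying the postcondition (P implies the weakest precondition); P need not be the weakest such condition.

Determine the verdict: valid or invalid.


Working backward. After the program, the postcondition k + s - 2 ≠ -7 → 2*acc + 5 < 2 must hold; in canonical form it is k + s ≠ -5 → 2*acc < -3.
Before skip: k + s ≠ -5 → 2*acc < -3
Before skip: k + s ≠ -5 → 2*acc < -3
Before acc := 3*r - 2: k + s ≠ -5 → 6*r < 1
The weakest precondition is k + s ≠ -5 → 6*r < 1.
Check whether (s ≠ -9 → 6*r < 1) ∧ k = 4 implies it.
Every state satisfying the precondition satisfies the weakest precondition: the implication holds.
Answer: valid


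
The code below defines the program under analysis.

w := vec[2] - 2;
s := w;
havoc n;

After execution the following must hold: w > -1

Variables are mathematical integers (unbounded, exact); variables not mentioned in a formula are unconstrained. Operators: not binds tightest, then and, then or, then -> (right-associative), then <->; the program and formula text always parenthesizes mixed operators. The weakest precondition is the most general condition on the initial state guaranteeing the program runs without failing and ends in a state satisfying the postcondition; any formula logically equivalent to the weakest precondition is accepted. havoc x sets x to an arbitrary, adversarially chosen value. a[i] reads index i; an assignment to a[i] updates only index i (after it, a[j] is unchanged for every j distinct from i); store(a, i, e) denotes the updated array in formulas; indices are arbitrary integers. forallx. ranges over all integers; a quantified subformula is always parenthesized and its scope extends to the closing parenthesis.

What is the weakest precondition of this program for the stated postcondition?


Working backward. After the program, w > -1 must hold.
Before havoc n: w > -1
Before s := w: w > -1
Before w := vec[2] - 2: vec[2] > 1
Answer: WP = vec[2] > 1


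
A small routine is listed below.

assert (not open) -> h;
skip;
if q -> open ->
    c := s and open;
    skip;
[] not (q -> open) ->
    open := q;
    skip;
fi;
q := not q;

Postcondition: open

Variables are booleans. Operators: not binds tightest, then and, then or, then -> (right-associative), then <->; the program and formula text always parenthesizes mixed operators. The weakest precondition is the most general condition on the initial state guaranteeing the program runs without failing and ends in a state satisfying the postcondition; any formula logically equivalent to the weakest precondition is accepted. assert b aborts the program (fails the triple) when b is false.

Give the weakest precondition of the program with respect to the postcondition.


Working backward. After the program, open must hold.
Before q := not q: open
Then branch requires open; else branch requires q.
Before the if: ((q -> open) -> open) and ((not (q -> open)) -> q)
Before skip: ((q -> open) -> open) and ((not (q -> open)) -> q)
Before assert (not open) -> h: ((not open) -> h) and ((q -> open) -> open) and ((not (q -> open)) -> q)
Answer: WP = ((not open) -> h) and ((q -> open) -> open) and ((not (q -> open)) -> q)


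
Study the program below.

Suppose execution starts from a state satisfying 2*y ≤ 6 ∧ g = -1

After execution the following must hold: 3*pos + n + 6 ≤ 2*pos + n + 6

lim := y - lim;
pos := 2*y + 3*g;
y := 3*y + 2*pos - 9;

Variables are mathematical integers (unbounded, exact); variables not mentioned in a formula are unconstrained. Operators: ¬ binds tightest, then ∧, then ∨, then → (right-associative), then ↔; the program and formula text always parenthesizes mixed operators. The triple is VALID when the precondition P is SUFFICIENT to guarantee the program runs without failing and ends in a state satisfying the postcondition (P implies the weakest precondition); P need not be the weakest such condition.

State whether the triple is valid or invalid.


Working backward. After the program, the postcondition 3*pos + n + 6 ≤ 2*pos + n + 6 must hold; in canonical form it is pos ≤ 0.
Before y := 3*y + 2*pos - 9: pos ≤ 0
Before pos := 2*y + 3*g: 3*g + 2*y ≤ 0
Before lim := y - lim: 3*g + 2*y ≤ 0
The weakest precondition is 3*g + 2*y ≤ 0.
Check whether 2*y ≤ 6 ∧ g = -1 implies it.
Countermodel: at the initial state g = -1, y = 2, the precondition holds but the weakest precondition fails.
Answer: invalid


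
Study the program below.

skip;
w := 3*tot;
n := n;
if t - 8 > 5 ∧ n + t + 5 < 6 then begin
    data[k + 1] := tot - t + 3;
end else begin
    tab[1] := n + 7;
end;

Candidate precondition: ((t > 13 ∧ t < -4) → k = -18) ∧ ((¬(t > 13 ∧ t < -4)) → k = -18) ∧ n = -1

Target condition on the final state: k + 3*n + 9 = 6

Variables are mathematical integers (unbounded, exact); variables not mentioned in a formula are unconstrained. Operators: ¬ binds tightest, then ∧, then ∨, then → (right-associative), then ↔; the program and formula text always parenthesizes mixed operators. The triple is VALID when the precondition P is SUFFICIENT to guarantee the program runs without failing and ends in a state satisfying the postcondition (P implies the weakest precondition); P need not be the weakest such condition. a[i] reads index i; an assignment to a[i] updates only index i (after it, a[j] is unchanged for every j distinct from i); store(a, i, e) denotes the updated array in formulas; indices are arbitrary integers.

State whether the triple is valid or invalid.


Working backward. After the program, the postcondition k + 3*n + 9 = 6 must hold; in canonical form it is k + 3*n = -3.
Then branch requires k + 3*n = -3; else branch requires k + 3*n = -3.
Before the if: ((t > 13 ∧ n + t < 1) → k + 3*n = -3) ∧ ((¬(t > 13 ∧ n + t < 1)) → k + 3*n = -3)
Before n := n: ((t > 13 ∧ n + t < 1) → k + 3*n = -3) ∧ ((¬(t > 13 ∧ n + t < 1)) → k + 3*n = -3)
Before w := 3*tot: ((t > 13 ∧ n + t < 1) → k + 3*n = -3) ∧ ((¬(t > 13 ∧ n + t < 1)) → k + 3*n = -3)
Before skip: ((t > 13 ∧ n + t < 1) → k + 3*n = -3) ∧ ((¬(t > 13 ∧ n + t < 1)) → k + 3*n = -3)
The weakest precondition is ((t > 13 ∧ n + t < 1) → k + 3*n = -3) ∧ ((¬(t > 13 ∧ n + t < 1)) → k + 3*n = -3).
Check whether ((t > 13 ∧ t < -4) → k = -18) ∧ ((¬(t > 13 ∧ t < -4)) → k = -18) ∧ n = -1 implies it.
Countermodel: at the initial state k = -18, n = -1, t = 14, the precondition holds but the weakest precondition fails.
Answer: invalid


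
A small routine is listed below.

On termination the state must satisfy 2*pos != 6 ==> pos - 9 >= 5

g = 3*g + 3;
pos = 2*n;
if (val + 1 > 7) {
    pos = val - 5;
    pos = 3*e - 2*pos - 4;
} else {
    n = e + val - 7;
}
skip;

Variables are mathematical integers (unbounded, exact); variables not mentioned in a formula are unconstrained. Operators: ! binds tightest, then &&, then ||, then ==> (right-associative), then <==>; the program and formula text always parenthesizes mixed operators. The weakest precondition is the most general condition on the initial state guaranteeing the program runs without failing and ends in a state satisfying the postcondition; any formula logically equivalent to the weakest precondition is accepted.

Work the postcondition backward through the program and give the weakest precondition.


Working backward. After the program, the postcondition 2*pos != 6 ==> pos - 9 >= 5 must hold; in canonical form it is 2*pos != 6 ==> pos >= 14.
Before skip: 2*pos != 6 ==> pos >= 14
Then branch requires 6*e != 4*val - 6 ==> 3*e >= 2*val + 8; else branch requires 2*pos != 6 ==> pos >= 14.
Before the if: (val > 6 ==> (6*e != 4*val - 6 ==> 3*e >= 2*val + 8)) && ((!(val > 6)) ==> (2*pos != 6 ==> pos >= 14))
Before pos := 2*n: (val > 6 ==> (6*e != 4*val - 6 ==> 3*e >= 2*val + 8)) && ((!(val > 6)) ==> (4*n != 6 ==> 2*n >= 14))
Before g := 3*g + 3: (val > 6 ==> (6*e != 4*val - 6 ==> 3*e >= 2*val + 8)) && ((!(val > 6)) ==> (4*n != 6 ==> 2*n >= 14))
Answer: WP = (val > 6 ==> (6*e != 4*val - 6 ==> 3*e >= 2*val + 8)) && ((!(val > 6)) ==> (4*n != 6 ==> 2*n >= 14))


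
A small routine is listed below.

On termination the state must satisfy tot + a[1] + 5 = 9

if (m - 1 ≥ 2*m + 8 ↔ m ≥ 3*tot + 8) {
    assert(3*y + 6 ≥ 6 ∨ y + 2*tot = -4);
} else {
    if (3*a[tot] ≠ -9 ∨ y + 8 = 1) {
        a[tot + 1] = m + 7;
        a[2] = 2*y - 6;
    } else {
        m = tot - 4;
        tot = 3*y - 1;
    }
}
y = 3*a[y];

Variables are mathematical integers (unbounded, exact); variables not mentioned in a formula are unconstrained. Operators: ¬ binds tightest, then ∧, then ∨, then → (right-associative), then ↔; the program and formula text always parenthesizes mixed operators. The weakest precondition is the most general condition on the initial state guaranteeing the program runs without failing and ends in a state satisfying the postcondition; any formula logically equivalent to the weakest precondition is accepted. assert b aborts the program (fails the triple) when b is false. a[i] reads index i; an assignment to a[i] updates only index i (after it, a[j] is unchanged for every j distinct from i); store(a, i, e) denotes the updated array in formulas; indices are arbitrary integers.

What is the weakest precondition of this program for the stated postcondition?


Working backward. After the program, the postcondition tot + a[1] + 5 = 9 must hold; in canonical form it is a[1] + tot = 4.
Before y := 3*a[y]: a[1] + tot = 4
Then branch requires (3*y ≥ 0 ∨ 2*tot + y = -4) ∧ a[1] + tot = 4; else branch requires ((3*a[tot] ≠ -9 ∨ y = -7) → store(a, tot + 1, m + 7)[1] + tot = 4) ∧ ((¬(3*a[tot] ≠ -9 ∨ y = -7)) → a[1] + 3*y = 5).
Before the if: ((m ≤ -9 ↔ m ≥ 3*tot + 8) → ((3*y ≥ 0 ∨ 2*tot + y = -4) ∧ a[1] + tot = 4)) ∧ ((¬(m ≤ -9 ↔ m ≥ 3*tot + 8)) → (((3*a[tot] ≠ -9 ∨ y = -7) → store(a, tot + 1, m + 7)[1] + tot = 4) ∧ ((¬(3*a[tot] ≠ -9 ∨ y = -7)) → a[1] + 3*y = 5)))
Answer: WP = ((m ≤ -9 ↔ m ≥ 3*tot + 8) → ((3*y ≥ 0 ∨ 2*tot + y = -4) ∧ a[1] + tot = 4)) ∧ ((¬(m ≤ -9 ↔ m ≥ 3*tot + 8)) → (((3*a[tot] ≠ -9 ∨ y = -7) → store(a, tot + 1, m + 7)[1] + tot = 4) ∧ ((¬(3*a[tot] ≠ -9 ∨ y = -7)) → a[1] + 3*y = 5)))


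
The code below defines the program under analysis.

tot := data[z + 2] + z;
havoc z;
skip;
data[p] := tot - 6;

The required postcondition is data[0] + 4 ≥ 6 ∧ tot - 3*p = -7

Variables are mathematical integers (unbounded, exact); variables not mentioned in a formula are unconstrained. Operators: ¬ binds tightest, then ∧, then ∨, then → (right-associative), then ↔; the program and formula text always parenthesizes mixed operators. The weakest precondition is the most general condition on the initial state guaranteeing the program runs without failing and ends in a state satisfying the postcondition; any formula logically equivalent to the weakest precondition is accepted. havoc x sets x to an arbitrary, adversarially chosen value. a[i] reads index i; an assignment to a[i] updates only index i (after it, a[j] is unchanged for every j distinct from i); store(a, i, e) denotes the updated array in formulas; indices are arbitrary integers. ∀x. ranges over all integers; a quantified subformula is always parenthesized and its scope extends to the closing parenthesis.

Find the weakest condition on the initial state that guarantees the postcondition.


Working backward. After the program, the postcondition data[0] + 4 ≥ 6 ∧ tot - 3*p = -7 must hold; in canonical form it is data[0] ≥ 2 ∧ tot = 3*p - 7.
Before data[p] := tot - 6: store(data, p, tot - 6)[0] ≥ 2 ∧ tot = 3*p - 7
Before skip: store(data, p, tot - 6)[0] ≥ 2 ∧ tot = 3*p - 7
Before havoc z: store(data, p, tot - 6)[0] ≥ 2 ∧ tot = 3*p - 7
Before tot := data[z + 2] + z: store(data, p, data[z + 2] + z - 6)[0] ≥ 2 ∧ data[z + 2] + z = 3*p - 7
Answer: WP = store(data, p, data[z + 2] + z - 6)[0] ≥ 2 ∧ data[z + 2] + z = 3*p - 7


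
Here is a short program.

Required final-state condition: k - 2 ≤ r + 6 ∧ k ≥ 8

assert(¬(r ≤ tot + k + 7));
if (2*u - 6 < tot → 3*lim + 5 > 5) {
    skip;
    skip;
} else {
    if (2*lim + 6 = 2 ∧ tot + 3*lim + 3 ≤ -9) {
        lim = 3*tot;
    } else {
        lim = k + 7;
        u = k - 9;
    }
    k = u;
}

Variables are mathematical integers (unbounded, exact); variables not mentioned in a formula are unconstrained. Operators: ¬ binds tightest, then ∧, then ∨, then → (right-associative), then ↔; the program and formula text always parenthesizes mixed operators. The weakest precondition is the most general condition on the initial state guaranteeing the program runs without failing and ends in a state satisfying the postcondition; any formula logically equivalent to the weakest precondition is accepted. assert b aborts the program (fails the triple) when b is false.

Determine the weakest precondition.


Working backward. After the program, the postcondition k - 2 ≤ r + 6 ∧ k ≥ 8 must hold; in canonical form it is k ≤ r + 8 ∧ k ≥ 8.
Then branch requires k ≤ r + 8 ∧ k ≥ 8; else branch requires ((2*lim = -4 ∧ 3*lim + tot ≤ -12) → (u ≤ r + 8 ∧ u ≥ 8)) ∧ ((¬(2*lim = -4 ∧ 3*lim + tot ≤ -12)) → (k ≤ r + 17 ∧ k ≥ 17)).
Before the if: ((2*u < tot + 6 → 3*lim > 0) → (k ≤ r + 8 ∧ k ≥ 8)) ∧ ((¬(2*u < tot + 6 → 3*lim > 0)) → (((2*lim = -4 ∧ 3*lim + tot ≤ -12) → (u ≤ r + 8 ∧ u ≥ 8)) ∧ ((¬(2*lim = -4 ∧ 3*lim + tot ≤ -12)) → (k ≤ r + 17 ∧ k ≥ 17))))
Before assert ¬(r ≤ tot + k + 7): (¬(r ≤ k + tot + 7)) ∧ ((2*u < tot + 6 → 3*lim > 0) → (k ≤ r + 8 ∧ k ≥ 8)) ∧ ((¬(2*u < tot + 6 → 3*lim > 0)) → (((2*lim = -4 ∧ 3*lim + tot ≤ -12) → (u ≤ r + 8 ∧ u ≥ 8)) ∧ ((¬(2*lim = -4 ∧ 3*lim + tot ≤ -12)) → (k ≤ r + 17 ∧ k ≥ 17))))
Answer: WP = (¬(r ≤ k + tot + 7)) ∧ ((2*u < tot + 6 → 3*lim > 0) → (k ≤ r + 8 ∧ k ≥ 8)) ∧ ((¬(2*u < tot + 6 → 3*lim > 0)) → (((2*lim = -4 ∧ 3*lim + tot ≤ -12) → (u ≤ r + 8 ∧ u ≥ 8)) ∧ ((¬(2*lim = -4 ∧ 3*lim + tot ≤ -12)) → (k ≤ r + 17 ∧ k ≥ 17))))


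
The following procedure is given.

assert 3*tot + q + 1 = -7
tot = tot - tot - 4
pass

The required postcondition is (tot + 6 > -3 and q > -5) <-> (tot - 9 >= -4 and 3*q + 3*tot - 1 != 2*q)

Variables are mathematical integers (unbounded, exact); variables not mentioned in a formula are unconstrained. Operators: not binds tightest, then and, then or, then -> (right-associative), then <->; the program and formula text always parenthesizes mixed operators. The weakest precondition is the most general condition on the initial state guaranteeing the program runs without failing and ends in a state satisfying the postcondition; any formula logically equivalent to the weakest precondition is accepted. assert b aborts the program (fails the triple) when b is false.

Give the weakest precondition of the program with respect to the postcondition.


Working backward. After the program, the postcondition (tot + 6 > -3 and q > -5) <-> (tot - 9 >= -4 and 3*q + 3*tot - 1 != 2*q) must hold; in canonical form it is (tot > -9 and q > -5) <-> (tot >= 5 and q + 3*tot != 1).
Before skip: (tot > -9 and q > -5) <-> (tot >= 5 and q + 3*tot != 1)
Before tot := tot - tot - 4: not (q > -5)
Before assert 3*tot + q + 1 = -7: q + 3*tot = -8 and (not (q > -5))
Answer: WP = q + 3*tot = -8 and (not (q > -5))


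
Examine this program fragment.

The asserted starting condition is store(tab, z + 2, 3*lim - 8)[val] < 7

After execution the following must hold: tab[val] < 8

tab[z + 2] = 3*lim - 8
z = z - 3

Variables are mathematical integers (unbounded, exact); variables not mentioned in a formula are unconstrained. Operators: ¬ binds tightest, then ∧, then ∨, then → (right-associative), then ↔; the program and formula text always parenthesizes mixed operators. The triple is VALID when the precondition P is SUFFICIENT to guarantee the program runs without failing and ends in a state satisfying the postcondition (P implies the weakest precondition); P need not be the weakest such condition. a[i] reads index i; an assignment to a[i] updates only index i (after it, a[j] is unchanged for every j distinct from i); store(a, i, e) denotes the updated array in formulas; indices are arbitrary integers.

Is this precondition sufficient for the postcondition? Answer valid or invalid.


Working backward. After the program, tab[val] < 8 must hold.
Before z := z - 3: tab[val] < 8
Before tab[z + 2] := 3*lim - 8: store(tab, z + 2, 3*lim - 8)[val] < 8
The weakest precondition is store(tab, z + 2, 3*lim - 8)[val] < 8.
Check whether store(tab, z + 2, 3*lim - 8)[val] < 7 implies it.
Every state satisfying the precondition satisfies the weakest precondition: the implication holds.
Answer: valid


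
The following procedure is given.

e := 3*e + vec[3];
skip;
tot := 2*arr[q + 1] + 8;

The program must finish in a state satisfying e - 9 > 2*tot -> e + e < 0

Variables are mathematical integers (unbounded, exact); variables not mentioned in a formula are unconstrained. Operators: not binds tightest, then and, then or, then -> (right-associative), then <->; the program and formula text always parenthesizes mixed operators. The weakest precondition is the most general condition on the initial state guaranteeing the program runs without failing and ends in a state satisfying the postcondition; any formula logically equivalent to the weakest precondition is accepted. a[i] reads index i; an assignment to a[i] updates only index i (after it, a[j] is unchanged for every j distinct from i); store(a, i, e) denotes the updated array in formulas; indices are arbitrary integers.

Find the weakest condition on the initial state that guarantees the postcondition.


Working backward. After the program, the postcondition e - 9 > 2*tot -> e + e < 0 must hold; in canonical form it is e > 2*tot + 9 -> 2*e < 0.
Before tot := 2*arr[q + 1] + 8: e > 4*arr[q + 1] + 25 -> 2*e < 0
Before skip: e > 4*arr[q + 1] + 25 -> 2*e < 0
Before e := 3*e + vec[3]: vec[3] + 3*e > 4*arr[q + 1] + 25 -> 2*vec[3] + 6*e < 0
Answer: WP = vec[3] + 3*e > 4*arr[q + 1] + 25 -> 2*vec[3] + 6*e < 0


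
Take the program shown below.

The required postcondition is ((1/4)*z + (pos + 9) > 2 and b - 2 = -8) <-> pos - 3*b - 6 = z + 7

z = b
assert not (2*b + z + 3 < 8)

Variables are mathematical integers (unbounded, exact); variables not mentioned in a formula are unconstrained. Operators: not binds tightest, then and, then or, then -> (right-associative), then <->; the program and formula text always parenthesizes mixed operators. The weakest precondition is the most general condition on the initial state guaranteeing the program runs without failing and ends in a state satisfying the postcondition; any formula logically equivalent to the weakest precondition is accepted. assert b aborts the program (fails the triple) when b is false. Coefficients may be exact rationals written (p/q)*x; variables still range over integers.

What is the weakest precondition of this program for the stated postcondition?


Working backward. After the program, the postcondition ((1/4)*z + (pos + 9) > 2 and b - 2 = -8) <-> pos - 3*b - 6 = z + 7 must hold; in canonical form it is (pos + (1/4)*z > -7 and b = -6) <-> pos = 3*b + z + 13.
Before assert not (2*b + z + 3 < 8): (not (2*b + z < 5)) and ((pos + (1/4)*z > -7 and b = -6) <-> pos = 3*b + z + 13)
Before z := b: (not (3*b < 5)) and (((1/4)*b + pos > -7 and b = -6) <-> pos = 4*b + 13)
Answer: WP = (not (3*b < 5)) and (((1/4)*b + pos > -7 and b = -6) <-> pos = 4*b + 13)


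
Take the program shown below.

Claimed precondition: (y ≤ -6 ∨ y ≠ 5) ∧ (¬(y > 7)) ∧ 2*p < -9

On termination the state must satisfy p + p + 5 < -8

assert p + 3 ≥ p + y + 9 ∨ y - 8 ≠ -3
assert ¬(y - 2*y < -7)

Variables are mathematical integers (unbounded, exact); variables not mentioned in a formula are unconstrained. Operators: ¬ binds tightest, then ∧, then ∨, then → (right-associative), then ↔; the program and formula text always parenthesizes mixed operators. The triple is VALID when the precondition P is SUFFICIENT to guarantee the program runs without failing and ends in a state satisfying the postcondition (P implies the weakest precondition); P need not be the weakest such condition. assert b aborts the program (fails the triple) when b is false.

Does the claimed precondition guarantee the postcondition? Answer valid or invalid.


Working backward. After the program, the postcondition p + p + 5 < -8 must hold; in canonical form it is 2*p < -13.
Before assert ¬(y - 2*y < -7): (¬(y > 7)) ∧ 2*p < -13
Before assert p + 3 ≥ p + y + 9 ∨ y - 8 ≠ -3: (y ≤ -6 ∨ y ≠ 5) ∧ (¬(y > 7)) ∧ 2*p < -13
The weakest precondition is (y ≤ -6 ∨ y ≠ 5) ∧ (¬(y > 7)) ∧ 2*p < -13.
Check whether (y ≤ -6 ∨ y ≠ 5) ∧ (¬(y > 7)) ∧ 2*p < -9 implies it.
Countermodel: at the initial state p = -5, y = 0, the precondition holds but the weakest precondition fails.
Answer: invalid


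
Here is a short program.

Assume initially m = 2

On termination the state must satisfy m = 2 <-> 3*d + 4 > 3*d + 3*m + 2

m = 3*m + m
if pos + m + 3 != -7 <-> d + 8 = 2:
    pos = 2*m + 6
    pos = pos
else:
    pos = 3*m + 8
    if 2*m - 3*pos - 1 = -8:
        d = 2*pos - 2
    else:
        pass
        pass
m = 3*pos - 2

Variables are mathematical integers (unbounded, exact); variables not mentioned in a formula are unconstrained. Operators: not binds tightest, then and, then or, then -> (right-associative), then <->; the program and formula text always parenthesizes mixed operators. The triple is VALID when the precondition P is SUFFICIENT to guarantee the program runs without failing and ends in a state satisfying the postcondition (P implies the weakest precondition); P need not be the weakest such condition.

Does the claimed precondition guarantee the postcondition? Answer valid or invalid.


Working backward. After the program, the postcondition m = 2 <-> 3*d + 4 > 3*d + 3*m + 2 must hold; in canonical form it is m = 2 <-> 3*m < 2.
Before m := 3*pos - 2: 3*pos = 4 <-> 9*pos < 8
Then branch requires 6*m = -14 <-> 18*m < -46; else branch requires (7*m = -17 -> (9*m = -20 <-> 27*m < -64)) and ((not (7*m = -17)) -> (9*m = -20 <-> 27*m < -64)).
Before the if: ((m + pos != -10 <-> d = -6) -> (6*m = -14 <-> 18*m < -46)) and ((not (m + pos != -10 <-> d = -6)) -> ((7*m = -17 -> (9*m = -20 <-> 27*m < -64)) and ((not (7*m = -17)) -> (9*m = -20 <-> 27*m < -64))))
Before m := 3*m + m: ((4*m + pos != -10 <-> d = -6) -> (24*m = -14 <-> 72*m < -46)) and ((not (4*m + pos != -10 <-> d = -6)) -> ((28*m = -17 -> (36*m = -20 <-> 108*m < -64)) and ((not (28*m = -17)) -> (36*m = -20 <-> 108*m < -64))))
The weakest precondition is ((4*m + pos != -10 <-> d = -6) -> (24*m = -14 <-> 72*m < -46)) and ((not (4*m + pos != -10 <-> d = -6)) -> ((28*m = -17 -> (36*m = -20 <-> 108*m < -64)) and ((not (28*m = -17)) -> (36*m = -20 <-> 108*m < -64)))).
Check whether m = 2 implies it.
Every state satisfying the precondition satisfies the weakest precondition: the implication holds.
Answer: valid


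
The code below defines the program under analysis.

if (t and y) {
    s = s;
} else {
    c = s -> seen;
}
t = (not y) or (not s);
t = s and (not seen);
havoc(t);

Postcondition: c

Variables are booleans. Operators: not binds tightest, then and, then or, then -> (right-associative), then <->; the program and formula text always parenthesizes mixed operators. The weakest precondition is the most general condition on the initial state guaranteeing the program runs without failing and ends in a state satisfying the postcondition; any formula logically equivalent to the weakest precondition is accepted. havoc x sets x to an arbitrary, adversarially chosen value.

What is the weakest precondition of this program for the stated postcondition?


Working backward. After the program, c must hold.
Before havoc t: c
Before t := s and (not seen): c
Before t := (not y) or (not s): c
Then branch requires c; else branch requires s -> seen.
Before the if: ((t and y) -> c) and ((not (t and y)) -> (s -> seen))
Answer: WP = ((t and y) -> c) and ((not (t and y)) -> (s -> seen))


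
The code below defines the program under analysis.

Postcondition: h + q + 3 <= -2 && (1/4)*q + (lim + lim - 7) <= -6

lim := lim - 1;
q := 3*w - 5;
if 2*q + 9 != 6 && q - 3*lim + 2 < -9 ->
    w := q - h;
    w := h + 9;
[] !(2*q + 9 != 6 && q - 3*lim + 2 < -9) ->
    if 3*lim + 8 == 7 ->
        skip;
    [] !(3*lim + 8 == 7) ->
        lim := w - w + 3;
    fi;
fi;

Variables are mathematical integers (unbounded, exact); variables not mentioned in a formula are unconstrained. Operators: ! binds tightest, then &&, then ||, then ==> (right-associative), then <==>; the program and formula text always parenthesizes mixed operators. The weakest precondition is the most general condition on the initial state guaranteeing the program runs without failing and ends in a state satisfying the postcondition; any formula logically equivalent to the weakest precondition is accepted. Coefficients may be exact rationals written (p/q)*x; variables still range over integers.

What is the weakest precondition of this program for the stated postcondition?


Working backward. After the program, the postcondition h + q + 3 <= -2 && (1/4)*q + (lim + lim - 7) <= -6 must hold; in canonical form it is h + q <= -5 && 2*lim + (1/4)*q <= 1.
Then branch requires h + q <= -5 && 2*lim + (1/4)*q <= 1; else branch requires (3*lim == -1 ==> (h + q <= -5 && 2*lim + (1/4)*q <= 1)) && ((!(3*lim == -1)) ==> (h + q <= -5 && (1/4)*q <= -5)).
Before the if: ((2*q != -3 && q < 3*lim - 11) ==> (h + q <= -5 && 2*lim + (1/4)*q <= 1)) && ((!(2*q != -3 && q < 3*lim - 11)) ==> ((3*lim == -1 ==> (h + q <= -5 && 2*lim + (1/4)*q <= 1)) && ((!(3*lim == -1)) ==> (h + q <= -5 && (1/4)*q <= -5))))
Before q := 3*w - 5: ((6*w != 7 && 3*w < 3*lim - 6) ==> (h + 3*w <= 0 && 2*lim + (3/4)*w <= 9/4)) && ((!(6*w != 7 && 3*w < 3*lim - 6)) ==> ((3*lim == -1 ==> (h + 3*w <= 0 && 2*lim + (3/4)*w <= 9/4)) && ((!(3*lim == -1)) ==> (h + 3*w <= 0 && (3/4)*w <= -15/4))))
Before lim := lim - 1: ((6*w != 7 && 3*w < 3*lim - 9) ==> (h + 3*w <= 0 && 2*lim + (3/4)*w <= 17/4)) && ((!(6*w != 7 && 3*w < 3*lim - 9)) ==> ((3*lim == 2 ==> (h + 3*w <= 0 && 2*lim + (3/4)*w <= 17/4)) && ((!(3*lim == 2)) ==> (h + 3*w <= 0 && (3/4)*w <= -15/4))))
Answer: WP = ((6*w != 7 && 3*w < 3*lim - 9) ==> (h + 3*w <= 0 && 2*lim + (3/4)*w <= 17/4)) && ((!(6*w != 7 && 3*w < 3*lim - 9)) ==> ((3*lim == 2 ==> (h + 3*w <= 0 && 2*lim + (3/4)*w <= 17/4)) && ((!(3*lim == 2)) ==> (h + 3*w <= 0 && (3/4)*w <= -15/4))))


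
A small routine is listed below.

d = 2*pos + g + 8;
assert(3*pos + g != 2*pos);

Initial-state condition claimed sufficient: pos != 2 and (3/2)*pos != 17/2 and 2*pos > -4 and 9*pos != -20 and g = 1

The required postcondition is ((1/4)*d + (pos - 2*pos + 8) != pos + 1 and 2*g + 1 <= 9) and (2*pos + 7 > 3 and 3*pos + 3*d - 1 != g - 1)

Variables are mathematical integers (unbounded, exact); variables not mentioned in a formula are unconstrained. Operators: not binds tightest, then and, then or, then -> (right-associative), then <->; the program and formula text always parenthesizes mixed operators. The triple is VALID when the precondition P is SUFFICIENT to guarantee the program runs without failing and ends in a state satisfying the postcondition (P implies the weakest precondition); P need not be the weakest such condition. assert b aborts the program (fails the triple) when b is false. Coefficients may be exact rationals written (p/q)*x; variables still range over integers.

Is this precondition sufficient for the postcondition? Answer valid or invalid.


Working backward. After the program, the postcondition ((1/4)*d + (pos - 2*pos + 8) != pos + 1 and 2*g + 1 <= 9) and (2*pos + 7 > 3 and 3*pos + 3*d - 1 != g - 1) must hold; in canonical form it is (1/4)*d != 2*pos - 7 and 2*g <= 8 and 2*pos > -4 and 3*d + 3*pos != g.
Before assert 3*pos + g != 2*pos: g + pos != 0 and (1/4)*d != 2*pos - 7 and 2*g <= 8 and 2*pos > -4 and 3*d + 3*pos != g
Before d := 2*pos + g + 8: g + pos != 0 and (1/4)*g != (3/2)*pos - 9 and 2*g <= 8 and 2*pos > -4 and 2*g + 9*pos != -24
The weakest precondition is g + pos != 0 and (1/4)*g != (3/2)*pos - 9 and 2*g <= 8 and 2*pos > -4 and 2*g + 9*pos != -24.
Check whether pos != 2 and (3/2)*pos != 17/2 and 2*pos > -4 and 9*pos != -20 and g = 1 implies it.
Countermodel: at the initial state g = 1, pos = -1, the precondition holds but the weakest precondition fails.
Answer: invalid


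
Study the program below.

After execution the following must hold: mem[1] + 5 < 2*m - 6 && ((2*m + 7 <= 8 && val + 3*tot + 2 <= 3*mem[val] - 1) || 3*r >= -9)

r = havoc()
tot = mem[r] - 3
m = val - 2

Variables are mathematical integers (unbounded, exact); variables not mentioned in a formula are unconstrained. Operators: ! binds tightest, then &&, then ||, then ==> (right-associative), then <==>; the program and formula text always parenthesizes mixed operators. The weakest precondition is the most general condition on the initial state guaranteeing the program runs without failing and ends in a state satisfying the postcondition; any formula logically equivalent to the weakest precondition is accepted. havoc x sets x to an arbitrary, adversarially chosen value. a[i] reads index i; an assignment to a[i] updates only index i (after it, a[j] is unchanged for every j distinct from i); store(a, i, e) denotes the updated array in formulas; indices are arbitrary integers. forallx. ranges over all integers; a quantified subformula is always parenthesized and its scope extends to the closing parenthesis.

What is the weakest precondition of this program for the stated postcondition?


Working backward. After the program, the postcondition mem[1] + 5 < 2*m - 6 && ((2*m + 7 <= 8 && val + 3*tot + 2 <= 3*mem[val] - 1) || 3*r >= -9) must hold; in canonical form it is mem[1] < 2*m - 11 && ((2*m <= 1 && 3*tot + val <= 3*mem[val] - 3) || 3*r >= -9).
Before m := val - 2: mem[1] < 2*val - 15 && ((2*val <= 5 && 3*tot + val <= 3*mem[val] - 3) || 3*r >= -9)
Before tot := mem[r] - 3: mem[1] < 2*val - 15 && ((2*val <= 5 && 3*mem[r] + val <= 3*mem[val] + 6) || 3*r >= -9)
Before havoc r: forall r_1. (mem[1] < 2*val - 15 && ((2*val <= 5 && 3*mem[r_1] + val <= 3*mem[val] + 6) || 3*r_1 >= -9))
Answer: WP = forall r_1. (mem[1] < 2*val - 15 && ((2*val <= 5 && 3*mem[r_1] + val <= 3*mem[val] + 6) || 3*r_1 >= -9))


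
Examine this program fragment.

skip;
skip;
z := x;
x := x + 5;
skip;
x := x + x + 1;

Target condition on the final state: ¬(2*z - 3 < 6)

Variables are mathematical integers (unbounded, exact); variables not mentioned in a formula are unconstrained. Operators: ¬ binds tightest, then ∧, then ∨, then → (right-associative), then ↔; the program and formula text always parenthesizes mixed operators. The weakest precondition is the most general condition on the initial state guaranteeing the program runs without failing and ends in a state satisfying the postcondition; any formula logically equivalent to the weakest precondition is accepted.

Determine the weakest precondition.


Working backward. After the program, the postcondition ¬(2*z - 3 < 6) must hold; in canonical form it is ¬(2*z < 9).
Before x := x + x + 1: ¬(2*z < 9)
Before skip: ¬(2*z < 9)
Before x := x + 5: ¬(2*z < 9)
Before z := x: ¬(2*x < 9)
Before skip: ¬(2*x < 9)
Before skip: ¬(2*x < 9)
Answer: WP = ¬(2*x < 9)


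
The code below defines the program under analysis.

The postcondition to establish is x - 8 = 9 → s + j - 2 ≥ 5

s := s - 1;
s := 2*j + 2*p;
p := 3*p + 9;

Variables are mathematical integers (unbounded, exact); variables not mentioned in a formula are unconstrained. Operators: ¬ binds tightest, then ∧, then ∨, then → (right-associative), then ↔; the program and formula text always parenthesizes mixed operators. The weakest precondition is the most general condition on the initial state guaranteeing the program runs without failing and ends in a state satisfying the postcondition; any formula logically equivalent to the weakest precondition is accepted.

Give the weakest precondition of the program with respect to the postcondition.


Working backward. After the program, the postcondition x - 8 = 9 → s + j - 2 ≥ 5 must hold; in canonical form it is x = 17 → j + s ≥ 7.
Before p := 3*p + 9: x = 17 → j + s ≥ 7
Before s := 2*j + 2*p: x = 17 → 3*j + 2*p ≥ 7
Before s := s - 1: x = 17 → 3*j + 2*p ≥ 7
Answer: WP = x = 17 → 3*j + 2*p ≥ 7


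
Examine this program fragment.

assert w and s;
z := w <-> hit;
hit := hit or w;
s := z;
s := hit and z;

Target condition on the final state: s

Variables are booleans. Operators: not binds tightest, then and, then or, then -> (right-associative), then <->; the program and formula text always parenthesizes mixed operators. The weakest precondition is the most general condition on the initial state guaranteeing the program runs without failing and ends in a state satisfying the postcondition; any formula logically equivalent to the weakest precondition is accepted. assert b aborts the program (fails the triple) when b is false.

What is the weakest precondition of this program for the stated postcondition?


Working backward. After the program, s must hold.
Before s := hit and z: hit and z
Before s := z: hit and z
Before hit := hit or w: (hit or w) and z
Before z := w <-> hit: (hit or w) and (w <-> hit)
Before assert w and s: w and s and (hit or w) and (w <-> hit)
Answer: WP = w and s and (hit or w) and (w <-> hit)


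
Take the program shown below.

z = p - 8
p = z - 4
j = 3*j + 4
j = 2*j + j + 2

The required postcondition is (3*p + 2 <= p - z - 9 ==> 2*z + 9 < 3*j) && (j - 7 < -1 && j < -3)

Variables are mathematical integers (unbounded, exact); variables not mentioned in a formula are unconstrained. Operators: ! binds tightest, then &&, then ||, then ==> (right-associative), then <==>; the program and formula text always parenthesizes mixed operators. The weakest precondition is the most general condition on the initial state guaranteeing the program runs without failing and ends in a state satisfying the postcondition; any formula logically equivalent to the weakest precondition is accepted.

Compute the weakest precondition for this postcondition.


Working backward. After the program, the postcondition (3*p + 2 <= p - z - 9 ==> 2*z + 9 < 3*j) && (j - 7 < -1 && j < -3) must hold; in canonical form it is (2*p + z <= -11 ==> 2*z < 3*j - 9) && j < 6 && j < -3.
Before j := 2*j + j + 2: (2*p + z <= -11 ==> 2*z < 9*j - 3) && 3*j < 4 && 3*j < -5
Before j := 3*j + 4: (2*p + z <= -11 ==> 2*z < 27*j + 33) && 9*j < -8 && 9*j < -17
Before p := z - 4: (3*z <= -3 ==> 2*z < 27*j + 33) && 9*j < -8 && 9*j < -17
Before z := p - 8: (3*p <= 21 ==> 2*p < 27*j + 49) && 9*j < -8 && 9*j < -17
Answer: WP = (3*p <= 21 ==> 2*p < 27*j + 49) && 9*j < -8 && 9*j < -17


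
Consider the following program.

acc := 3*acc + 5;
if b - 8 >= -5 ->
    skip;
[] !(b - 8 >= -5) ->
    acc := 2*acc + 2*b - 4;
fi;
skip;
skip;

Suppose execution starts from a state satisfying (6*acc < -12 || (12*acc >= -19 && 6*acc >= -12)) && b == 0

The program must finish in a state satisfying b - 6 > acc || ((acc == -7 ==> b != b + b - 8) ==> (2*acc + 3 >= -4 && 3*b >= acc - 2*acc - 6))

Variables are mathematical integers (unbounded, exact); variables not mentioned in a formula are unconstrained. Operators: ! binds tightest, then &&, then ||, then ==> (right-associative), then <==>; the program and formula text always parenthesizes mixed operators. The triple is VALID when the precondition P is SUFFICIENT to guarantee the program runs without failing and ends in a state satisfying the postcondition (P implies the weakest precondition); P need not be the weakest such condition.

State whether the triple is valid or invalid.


Working backward. After the program, the postcondition b - 6 > acc || ((acc == -7 ==> b != b + b - 8) ==> (2*acc + 3 >= -4 && 3*b >= acc - 2*acc - 6)) must hold; in canonical form it is b > acc + 6 || ((acc == -7 ==> b != 8) ==> (2*acc >= -7 && acc + 3*b >= -6)).
Before skip: b > acc + 6 || ((acc == -7 ==> b != 8) ==> (2*acc >= -7 && acc + 3*b >= -6))
Before skip: b > acc + 6 || ((acc == -7 ==> b != 8) ==> (2*acc >= -7 && acc + 3*b >= -6))
Then branch requires b > acc + 6 || ((acc == -7 ==> b != 8) ==> (2*acc >= -7 && acc + 3*b >= -6)); else branch requires 2*acc + b < -2 || ((2*acc + 2*b == -3 ==> b != 8) ==> (4*acc + 4*b >= 1 && 2*acc + 5*b >= -2)).
Before the if: (b >= 3 ==> (b > acc + 6 || ((acc == -7 ==> b != 8) ==> (2*acc >= -7 && acc + 3*b >= -6)))) && ((!(b >= 3)) ==> (2*acc + b < -2 || ((2*acc + 2*b == -3 ==> b != 8) ==> (4*acc + 4*b >= 1 && 2*acc + 5*b >= -2))))
Before acc := 3*acc + 5: (b >= 3 ==> (b > 3*acc + 11 || ((3*acc == -12 ==> b != 8) ==> (6*acc >= -17 && 3*acc + 3*b >= -11)))) && ((!(b >= 3)) ==> (6*acc + b < -12 || ((6*acc + 2*b == -13 ==> b != 8) ==> (12*acc + 4*b >= -19 && 6*acc + 5*b >= -12))))
The weakest precondition is (b >= 3 ==> (b > 3*acc + 11 || ((3*acc == -12 ==> b != 8) ==> (6*acc >= -17 && 3*acc + 3*b >= -11)))) && ((!(b >= 3)) ==> (6*acc + b < -12 || ((6*acc + 2*b == -13 ==> b != 8) ==> (12*acc + 4*b >= -19 && 6*acc + 5*b >= -12)))).
Check whether (6*acc < -12 || (12*acc >= -19 && 6*acc >= -12)) && b == 0 implies it.
Every state satisfying the precondition satisfies the weakest precondition: the implication holds.
Answer: valid


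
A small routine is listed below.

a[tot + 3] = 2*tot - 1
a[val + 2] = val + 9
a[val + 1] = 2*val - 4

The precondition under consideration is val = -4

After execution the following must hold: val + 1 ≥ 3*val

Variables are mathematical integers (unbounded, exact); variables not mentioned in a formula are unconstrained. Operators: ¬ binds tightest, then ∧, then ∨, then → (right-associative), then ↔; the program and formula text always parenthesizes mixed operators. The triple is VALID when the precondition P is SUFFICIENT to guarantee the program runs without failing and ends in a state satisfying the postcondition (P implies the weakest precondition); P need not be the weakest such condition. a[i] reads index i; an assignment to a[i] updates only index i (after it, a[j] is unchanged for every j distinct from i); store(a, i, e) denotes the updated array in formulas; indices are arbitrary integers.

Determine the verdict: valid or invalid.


Working backward. After the program, the postcondition val + 1 ≥ 3*val must hold; in canonical form it is 2*val ≤ 1.
Before a[val + 1] := 2*val - 4: 2*val ≤ 1
Before a[val + 2] := val + 9: 2*val ≤ 1
Before a[tot + 3] := 2*tot - 1: 2*val ≤ 1
The weakest precondition is 2*val ≤ 1.
Check whether val = -4 implies it.
Every state satisfying the precondition satisfies the weakest precondition: the implication holds.
Answer: valid


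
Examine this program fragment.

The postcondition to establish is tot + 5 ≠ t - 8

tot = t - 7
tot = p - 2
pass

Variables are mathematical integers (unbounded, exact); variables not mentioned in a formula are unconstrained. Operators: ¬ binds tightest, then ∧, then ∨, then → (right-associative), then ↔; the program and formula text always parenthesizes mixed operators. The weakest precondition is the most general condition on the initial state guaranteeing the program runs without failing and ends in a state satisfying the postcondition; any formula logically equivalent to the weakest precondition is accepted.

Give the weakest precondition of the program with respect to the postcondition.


Working backward. After the program, the postcondition tot + 5 ≠ t - 8 must hold; in canonical form it is tot ≠ t - 13.
Before skip: tot ≠ t - 13
Before tot := p - 2: p ≠ t - 11
Before tot := t - 7: p ≠ t - 11
Answer: WP = p ≠ t - 11
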